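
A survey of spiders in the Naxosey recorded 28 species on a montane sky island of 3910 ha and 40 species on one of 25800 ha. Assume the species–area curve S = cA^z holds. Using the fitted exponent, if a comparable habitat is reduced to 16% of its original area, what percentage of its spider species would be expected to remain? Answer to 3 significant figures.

70.7%

z = ln(40/28) / ln(25800/3910) = 0.3567 / 1.8868 = 0.1890
S_new/S_old = (A_new/A_old)^z = 0.16^0.1890 = exp(0.1890 × -1.8326) = 0.7072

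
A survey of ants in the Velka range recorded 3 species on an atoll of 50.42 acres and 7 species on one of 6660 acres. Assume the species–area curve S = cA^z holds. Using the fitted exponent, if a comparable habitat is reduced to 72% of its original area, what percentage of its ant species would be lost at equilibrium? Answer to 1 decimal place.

z = ln(7/3) / ln(6660/50.42) = 0.8473 / 4.8835 = 0.1735
S_new/S_old = (A_new/A_old)^z = 0.72^0.1735 = exp(0.1735 × -0.3285) = 0.9446
Fraction lost = 1 − 0.9446 = 0.0554

5.5%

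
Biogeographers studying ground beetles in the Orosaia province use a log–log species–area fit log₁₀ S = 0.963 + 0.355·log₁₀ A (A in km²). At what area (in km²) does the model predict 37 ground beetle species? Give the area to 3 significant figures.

37 = 9.183 × A^0.355  ⇒  A^0.355 = 37/9.183 = 4.029
ln A = ln(4.029) / 0.355 = 1.3935 / 0.355 = 3.9254
A = e^3.9254 ≈ 50.67 km²

50.7 km²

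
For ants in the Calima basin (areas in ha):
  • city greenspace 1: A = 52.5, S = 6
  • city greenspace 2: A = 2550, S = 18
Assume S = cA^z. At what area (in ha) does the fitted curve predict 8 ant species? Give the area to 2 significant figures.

150 ha

z = ln(18/6) / ln(2550/52.5) = 1.0986 / 3.8830 = 0.2829
c = 6 / 52.5^0.2829 = 6 / 3.067 = 1.956
A = (8/1.956)^(1/0.2829) ⇒ ln A = ln(4.089)/0.2829 = 4.9776
A = e^4.9776 ≈ 145.1 ha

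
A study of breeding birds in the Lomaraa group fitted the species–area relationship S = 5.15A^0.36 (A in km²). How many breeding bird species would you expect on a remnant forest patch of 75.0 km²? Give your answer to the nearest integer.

S = 5.15 × 75^0.36
ln S = ln 5.15 + 0.36 × ln 75 = 1.6390 + 0.36 × 4.3175 = 3.1933
S = e^3.1933 ≈ 24.37

24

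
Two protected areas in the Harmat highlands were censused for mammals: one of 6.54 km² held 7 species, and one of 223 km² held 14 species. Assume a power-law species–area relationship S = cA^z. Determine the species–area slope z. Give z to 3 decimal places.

0.196

Taking logs: ln S = ln c + z ln A, so z = (ln S₂ − ln S₁)/(ln A₂ − ln A₁).
z = ln(14/7) / ln(223/6.54) = ln(2) / ln(34.1) = 0.6931 / 3.5292 = 0.1964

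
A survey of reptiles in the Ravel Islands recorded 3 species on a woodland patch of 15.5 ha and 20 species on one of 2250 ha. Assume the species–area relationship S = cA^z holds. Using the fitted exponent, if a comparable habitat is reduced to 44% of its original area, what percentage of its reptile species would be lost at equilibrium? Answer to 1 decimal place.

26.9%

z = ln(20/3) / ln(2250/15.5) = 1.8971 / 4.9778 = 0.3811
S_new/S_old = (A_new/A_old)^z = 0.44^0.3811 = exp(0.3811 × -0.8210) = 0.7313
Fraction lost = 1 − 0.7313 = 0.2687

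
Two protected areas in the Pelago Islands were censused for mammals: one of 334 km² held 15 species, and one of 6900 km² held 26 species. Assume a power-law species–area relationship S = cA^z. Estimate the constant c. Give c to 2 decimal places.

5.22

z = ln(S₂/S₁) / ln(A₂/A₁) = ln(26/15) / ln(6900/334) = 0.5500 / 3.0281 = 0.1816
c = S₁ / A₁^z = 15 / 334^0.1816 = 15 / 2.874 = 5.22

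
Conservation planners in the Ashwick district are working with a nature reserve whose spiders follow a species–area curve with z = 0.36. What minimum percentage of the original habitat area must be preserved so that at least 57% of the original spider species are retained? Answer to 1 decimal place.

21.0%

Need (A_new/A_old)^0.36 = 0.57, so A_new/A_old = 0.57^(1/0.36) = 0.57^2.778
ln(A_new/A_old) = ln 0.57 / 0.36 = -0.5621 / 0.36 = -1.5614
A_new/A_old = e^-1.5614 ≈ 0.2098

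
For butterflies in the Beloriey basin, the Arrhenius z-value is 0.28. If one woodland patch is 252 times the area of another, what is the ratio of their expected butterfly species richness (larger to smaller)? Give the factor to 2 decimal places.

S₂/S₁ = (A₂/A₁)^z = 252^0.28
ln(S₂/S₁) = 0.28 × ln 252 = 0.28 × 5.5294 = 1.5482
S₂/S₁ = e^1.5482 ≈ 4.703

4.70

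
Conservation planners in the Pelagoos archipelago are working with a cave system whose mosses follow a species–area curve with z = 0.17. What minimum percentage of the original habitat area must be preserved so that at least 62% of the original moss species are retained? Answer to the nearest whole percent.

6%

Need (A_new/A_old)^0.17 = 0.62, so A_new/A_old = 0.62^(1/0.17) = 0.62^5.882
ln(A_new/A_old) = ln 0.62 / 0.17 = -0.4780 / 0.17 = -2.8120
A_new/A_old = e^-2.8120 ≈ 0.06009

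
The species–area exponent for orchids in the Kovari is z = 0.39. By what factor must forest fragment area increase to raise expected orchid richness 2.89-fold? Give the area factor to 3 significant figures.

(A₂/A₁)^0.39 = 2.89, so A₂/A₁ = 2.89^(1/0.39) = 2.89^2.564
ln(A₂/A₁) = ln 2.89 / 0.39 = 1.0613 / 0.39 = 2.7212
A₂/A₁ = e^2.7212 ≈ 15.2

15.2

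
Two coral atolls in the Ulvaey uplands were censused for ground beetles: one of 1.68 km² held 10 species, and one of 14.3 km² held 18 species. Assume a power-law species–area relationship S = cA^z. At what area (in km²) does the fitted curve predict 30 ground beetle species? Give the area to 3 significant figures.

92.0 km²

z = ln(18/10) / ln(14.3/1.68) = 0.5878 / 2.1415 = 0.2745
c = 10 / 1.68^0.2745 = 10 / 1.153 = 8.673
A = (30/8.673)^(1/0.2745) ⇒ ln A = ln(3.459)/0.2745 = 4.5213
A = e^4.5213 ≈ 91.96 km²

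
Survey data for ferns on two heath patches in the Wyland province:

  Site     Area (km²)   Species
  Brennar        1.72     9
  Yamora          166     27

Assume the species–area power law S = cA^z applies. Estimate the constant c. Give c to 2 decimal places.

7.90

z = ln(S₂/S₁) / ln(A₂/A₁) = ln(27/9) / ln(166/1.72) = 1.0986 / 4.5697 = 0.2404
c = S₁ / A₁^z = 9 / 1.72^0.2404 = 9 / 1.139 = 7.9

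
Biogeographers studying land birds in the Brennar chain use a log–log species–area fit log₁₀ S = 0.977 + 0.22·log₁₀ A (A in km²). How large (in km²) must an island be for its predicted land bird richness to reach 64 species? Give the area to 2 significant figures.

5900 km²

64 = 9.484 × A^0.22  ⇒  A^0.22 = 64/9.484 = 6.748
ln A = ln(6.748) / 0.22 = 1.9093 / 0.22 = 8.6784
A = e^8.6784 ≈ 5875 km²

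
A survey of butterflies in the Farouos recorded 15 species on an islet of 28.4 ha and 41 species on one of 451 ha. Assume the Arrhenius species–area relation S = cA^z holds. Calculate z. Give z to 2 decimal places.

0.36

Taking logs: ln S = ln c + z ln A, so z = (ln S₂ − ln S₁)/(ln A₂ − ln A₁).
z = ln(41/15) / ln(451/28.4) = ln(2.733) / ln(15.88) = 1.0055 / 2.7651 = 0.3637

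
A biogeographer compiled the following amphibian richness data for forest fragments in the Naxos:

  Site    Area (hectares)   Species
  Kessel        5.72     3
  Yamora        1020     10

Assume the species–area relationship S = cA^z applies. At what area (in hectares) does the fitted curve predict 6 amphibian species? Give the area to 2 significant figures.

110 hectares

z = ln(10/3) / ln(1020/5.72) = 1.2040 / 5.1836 = 0.2323
c = 3 / 5.72^0.2323 = 3 / 1.499 = 2.001
A = (6/2.001)^(1/0.2323) ⇒ ln A = ln(2.999)/0.2323 = 4.7282
A = e^4.7282 ≈ 113.1 hectares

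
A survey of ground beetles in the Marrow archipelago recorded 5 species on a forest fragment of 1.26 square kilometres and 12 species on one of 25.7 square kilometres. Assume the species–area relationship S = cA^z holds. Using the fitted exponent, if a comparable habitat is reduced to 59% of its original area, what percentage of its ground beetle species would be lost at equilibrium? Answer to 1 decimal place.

14.2%

z = ln(12/5) / ln(25.7/1.26) = 0.8755 / 3.0154 = 0.2903
S_new/S_old = (A_new/A_old)^z = 0.59^0.2903 = exp(0.2903 × -0.5276) = 0.858
Fraction lost = 1 − 0.858 = 0.142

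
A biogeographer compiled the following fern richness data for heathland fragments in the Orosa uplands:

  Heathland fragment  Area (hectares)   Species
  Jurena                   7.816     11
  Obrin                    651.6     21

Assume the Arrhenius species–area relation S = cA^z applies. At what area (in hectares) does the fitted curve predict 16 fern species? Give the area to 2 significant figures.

100 hectares

z = ln(21/11) / ln(651.6/7.816) = 0.6466 / 4.4233 = 0.1462
c = 11 / 7.816^0.1462 = 11 / 1.351 = 8.144
A = (16/8.144)^(1/0.1462) ⇒ ln A = ln(1.965)/0.1462 = 4.6193
A = e^4.6193 ≈ 101.4 hectares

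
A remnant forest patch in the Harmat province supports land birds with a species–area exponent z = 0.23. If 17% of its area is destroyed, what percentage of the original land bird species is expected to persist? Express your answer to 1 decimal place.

S_new/S_old = (A_new/A_old)^z = 0.83^0.23
= exp(0.23 × ln 0.83) = exp(0.23 × -0.1863) = exp(-0.0429) ≈ 0.958

95.8%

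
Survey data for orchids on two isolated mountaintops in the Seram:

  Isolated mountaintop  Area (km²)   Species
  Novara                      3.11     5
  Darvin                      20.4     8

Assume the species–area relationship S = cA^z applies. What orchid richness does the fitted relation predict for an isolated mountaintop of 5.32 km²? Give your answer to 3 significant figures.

5.72

z = ln(8/5) / ln(20.4/3.11) = 0.4700 / 1.8809 = 0.2499
c = 5 / 3.11^0.2499 = 5 / 1.328 = 3.766
S₃ = 3.766 × 5.32^0.2499 = 3.766 × 1.518 ≈ 5.718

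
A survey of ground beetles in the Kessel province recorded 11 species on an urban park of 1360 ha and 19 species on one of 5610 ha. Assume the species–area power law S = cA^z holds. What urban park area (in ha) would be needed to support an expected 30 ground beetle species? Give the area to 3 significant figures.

z = ln(19/11) / ln(5610/1360) = 0.5465 / 1.4171 = 0.3857
c = 11 / 1360^0.3857 = 11 / 16.16 = 0.6805
A = (30/0.6805)^(1/0.3857) ⇒ ln A = ln(44.09)/0.3857 = 9.8166
A = e^9.8166 ≈ 18335 ha

18300 ha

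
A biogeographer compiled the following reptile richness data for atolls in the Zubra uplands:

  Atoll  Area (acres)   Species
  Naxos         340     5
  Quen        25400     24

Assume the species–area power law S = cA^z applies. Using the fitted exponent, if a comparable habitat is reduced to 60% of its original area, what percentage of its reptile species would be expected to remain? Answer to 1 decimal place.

z = ln(24/5) / ln(25400/340) = 1.5686 / 4.3136 = 0.3636
S_new/S_old = (A_new/A_old)^z = 0.6^0.3636 = exp(0.3636 × -0.5108) = 0.8305

83.0%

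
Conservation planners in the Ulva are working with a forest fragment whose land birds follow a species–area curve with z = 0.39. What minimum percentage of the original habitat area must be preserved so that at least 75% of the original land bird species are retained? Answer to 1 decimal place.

Need (A_new/A_old)^0.39 = 0.75, so A_new/A_old = 0.75^(1/0.39) = 0.75^2.564
ln(A_new/A_old) = ln 0.75 / 0.39 = -0.2877 / 0.39 = -0.7376
A_new/A_old = e^-0.7376 ≈ 0.4782

47.8%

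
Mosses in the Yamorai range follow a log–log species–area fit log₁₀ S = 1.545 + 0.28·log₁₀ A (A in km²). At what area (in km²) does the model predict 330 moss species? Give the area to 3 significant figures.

330 = 35.08 × A^0.28  ⇒  A^0.28 = 330/35.08 = 9.408
ln A = ln(9.408) / 0.28 = 2.2416 / 0.28 = 8.0057
A = e^8.0057 ≈ 2998 km²

3000 km²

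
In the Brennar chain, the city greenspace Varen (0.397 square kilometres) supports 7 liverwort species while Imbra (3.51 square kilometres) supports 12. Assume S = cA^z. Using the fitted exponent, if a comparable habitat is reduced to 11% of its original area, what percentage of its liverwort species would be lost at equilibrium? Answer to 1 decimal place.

z = ln(12/7) / ln(3.51/0.397) = 0.5390 / 2.1794 = 0.2473
S_new/S_old = (A_new/A_old)^z = 0.11^0.2473 = exp(0.2473 × -2.2073) = 0.5793
Fraction lost = 1 − 0.5793 = 0.4207

42.1%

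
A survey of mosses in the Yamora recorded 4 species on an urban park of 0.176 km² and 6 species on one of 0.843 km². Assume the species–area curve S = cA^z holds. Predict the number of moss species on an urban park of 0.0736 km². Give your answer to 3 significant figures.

3.19

z = ln(6/4) / ln(0.843/0.176) = 0.4055 / 1.5665 = 0.2588
c = 4 / 0.176^0.2588 = 4 / 0.6378 = 6.271
S₃ = 6.271 × 0.0736^0.2588 = 6.271 × 0.509 ≈ 3.192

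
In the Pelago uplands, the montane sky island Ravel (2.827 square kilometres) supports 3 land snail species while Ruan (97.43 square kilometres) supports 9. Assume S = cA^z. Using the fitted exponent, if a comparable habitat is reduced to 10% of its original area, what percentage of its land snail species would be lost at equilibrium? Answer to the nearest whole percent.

z = ln(9/3) / ln(97.43/2.827) = 1.0986 / 3.5399 = 0.3103
S_new/S_old = (A_new/A_old)^z = 0.1^0.3103 = exp(0.3103 × -2.3026) = 0.4894
Fraction lost = 1 − 0.4894 = 0.5106

51%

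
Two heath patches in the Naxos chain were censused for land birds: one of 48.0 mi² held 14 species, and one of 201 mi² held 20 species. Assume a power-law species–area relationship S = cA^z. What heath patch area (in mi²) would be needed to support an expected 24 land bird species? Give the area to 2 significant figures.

z = ln(20/14) / ln(201/48) = 0.3567 / 1.4321 = 0.2491
c = 14 / 48^0.2491 = 14 / 2.623 = 5.338
A = (24/5.338)^(1/0.2491) ⇒ ln A = ln(4.496)/0.2491 = 6.0354
A = e^6.0354 ≈ 417.9 mi²

420 mi²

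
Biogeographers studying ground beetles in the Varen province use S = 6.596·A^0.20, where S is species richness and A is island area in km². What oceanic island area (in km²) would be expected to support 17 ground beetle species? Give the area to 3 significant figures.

17 = 6.596 × A^0.2  ⇒  A^0.2 = 17/6.596 = 2.577
ln A = ln(2.577) / 0.2 = 0.9467 / 0.2 = 4.7337
A = e^4.7337 ≈ 113.7 km²

114 km²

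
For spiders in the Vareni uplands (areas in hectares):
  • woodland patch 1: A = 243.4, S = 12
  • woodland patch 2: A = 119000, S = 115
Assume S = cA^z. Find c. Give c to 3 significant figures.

z = ln(S₂/S₁) / ln(A₂/A₁) = ln(115/12) / ln(119000/243.4) = 2.2600 / 6.1922 = 0.3650
c = S₁ / A₁^z = 12 / 243.4^0.3650 = 12 / 7.43 = 1.615

1.62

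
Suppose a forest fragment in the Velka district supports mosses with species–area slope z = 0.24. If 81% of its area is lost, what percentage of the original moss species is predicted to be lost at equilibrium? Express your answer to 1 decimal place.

32.9%

S_new/S_old = (A_new/A_old)^z = 0.19^0.24
= exp(0.24 × ln 0.19) = exp(0.24 × -1.6607) = exp(-0.3986) ≈ 0.6713
Fraction lost = 1 − 0.6713 = 0.3287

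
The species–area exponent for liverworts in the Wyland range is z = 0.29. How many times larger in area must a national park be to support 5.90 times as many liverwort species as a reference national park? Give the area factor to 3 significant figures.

455

(A₂/A₁)^0.29 = 5.9, so A₂/A₁ = 5.9^(1/0.29) = 5.9^3.448
ln(A₂/A₁) = ln 5.9 / 0.29 = 1.7750 / 0.29 = 6.1205
A₂/A₁ = e^6.1205 ≈ 455.1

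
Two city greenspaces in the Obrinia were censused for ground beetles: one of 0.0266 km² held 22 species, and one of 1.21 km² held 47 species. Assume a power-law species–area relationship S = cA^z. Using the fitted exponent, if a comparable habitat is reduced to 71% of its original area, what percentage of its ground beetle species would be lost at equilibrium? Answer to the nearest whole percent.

z = ln(47/22) / ln(1.21/0.0266) = 0.7591 / 3.8175 = 0.1989
S_new/S_old = (A_new/A_old)^z = 0.71^0.1989 = exp(0.1989 × -0.3425) = 0.9342
Fraction lost = 1 − 0.9342 = 0.06584

7%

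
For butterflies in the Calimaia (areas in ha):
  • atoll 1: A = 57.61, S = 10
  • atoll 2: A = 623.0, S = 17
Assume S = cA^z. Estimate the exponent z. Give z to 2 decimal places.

Taking logs: ln S = ln c + z ln A, so z = (ln S₂ − ln S₁)/(ln A₂ − ln A₁).
z = ln(17/10) / ln(623/57.61) = ln(1.7) / ln(10.81) = 0.5306 / 2.3809 = 0.2229

0.22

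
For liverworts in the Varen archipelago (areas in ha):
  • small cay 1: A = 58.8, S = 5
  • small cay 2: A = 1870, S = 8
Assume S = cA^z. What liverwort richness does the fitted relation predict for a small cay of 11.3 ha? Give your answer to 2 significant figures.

z = ln(8/5) / ln(1870/58.8) = 0.4700 / 3.4596 = 0.1359
c = 5 / 58.8^0.1359 = 5 / 1.739 = 2.875
S₃ = 2.875 × 11.3^0.1359 = 2.875 × 1.39 ≈ 3.996

4.0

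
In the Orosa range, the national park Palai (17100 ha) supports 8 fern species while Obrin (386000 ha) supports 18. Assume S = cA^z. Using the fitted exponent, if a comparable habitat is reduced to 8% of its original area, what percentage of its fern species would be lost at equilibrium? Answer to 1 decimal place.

z = ln(18/8) / ln(386000/17100) = 0.8109 / 3.1168 = 0.2602
S_new/S_old = (A_new/A_old)^z = 0.08^0.2602 = exp(0.2602 × -2.5257) = 0.5183
Fraction lost = 1 − 0.5183 = 0.4817

48.2%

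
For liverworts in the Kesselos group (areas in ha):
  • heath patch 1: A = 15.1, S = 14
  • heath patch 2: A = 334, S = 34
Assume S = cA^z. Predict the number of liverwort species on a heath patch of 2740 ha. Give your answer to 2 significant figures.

62

z = ln(34/14) / ln(334/15.1) = 0.8873 / 3.0964 = 0.2866
c = 14 / 15.1^0.2866 = 14 / 2.177 = 6.431
S₃ = 6.431 × 2740^0.2866 = 6.431 × 9.663 ≈ 62.14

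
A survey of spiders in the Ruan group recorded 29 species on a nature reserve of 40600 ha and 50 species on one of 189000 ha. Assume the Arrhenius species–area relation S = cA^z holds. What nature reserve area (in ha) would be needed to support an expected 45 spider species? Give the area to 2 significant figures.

z = ln(50/29) / ln(189000/40600) = 0.5447 / 1.5380 = 0.3542
c = 29 / 40600^0.3542 = 29 / 42.88 = 0.6763
A = (45/0.6763)^(1/0.3542) ⇒ ln A = ln(66.54)/0.3542 = 11.8520
A = e^11.8520 ≈ 140369 ha

140000 ha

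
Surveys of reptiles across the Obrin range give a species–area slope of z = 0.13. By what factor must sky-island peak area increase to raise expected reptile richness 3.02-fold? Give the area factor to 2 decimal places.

(A₂/A₁)^0.13 = 3.02, so A₂/A₁ = 3.02^(1/0.13) = 3.02^7.692
ln(A₂/A₁) = ln 3.02 / 0.13 = 1.1053 / 0.13 = 8.5020
A₂/A₁ = e^8.5020 ≈ 4924

4924.49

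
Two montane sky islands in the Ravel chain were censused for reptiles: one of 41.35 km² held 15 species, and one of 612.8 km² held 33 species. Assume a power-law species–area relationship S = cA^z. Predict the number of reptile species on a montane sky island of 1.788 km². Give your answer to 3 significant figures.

5.99

z = ln(33/15) / ln(612.8/41.35) = 0.7885 / 2.6960 = 0.2925
c = 15 / 41.35^0.2925 = 15 / 2.97 = 5.051
S₃ = 5.051 × 1.788^0.2925 = 5.051 × 1.185 ≈ 5.986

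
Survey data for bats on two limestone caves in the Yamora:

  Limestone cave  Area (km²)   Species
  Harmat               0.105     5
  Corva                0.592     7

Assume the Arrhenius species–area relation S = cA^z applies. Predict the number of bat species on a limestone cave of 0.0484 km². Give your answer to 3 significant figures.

z = ln(7/5) / ln(0.592/0.105) = 0.3365 / 1.7295 = 0.1945
c = 5 / 0.105^0.1945 = 5 / 0.645 = 7.752
S₃ = 7.752 × 0.0484^0.1945 = 7.752 × 0.5548 ≈ 4.301

4.30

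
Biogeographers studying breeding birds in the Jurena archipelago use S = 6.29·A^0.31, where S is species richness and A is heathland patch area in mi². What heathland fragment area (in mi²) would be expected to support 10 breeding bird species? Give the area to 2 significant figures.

10 = 6.29 × A^0.31  ⇒  A^0.31 = 10/6.29 = 1.59
ln A = ln(1.59) / 0.31 = 0.4636 / 0.31 = 1.4956
A = e^1.4956 ≈ 4.462 mi²

4.5 mi²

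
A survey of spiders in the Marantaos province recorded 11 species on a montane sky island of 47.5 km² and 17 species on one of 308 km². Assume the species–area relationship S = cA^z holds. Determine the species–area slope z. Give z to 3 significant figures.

Taking logs: ln S = ln c + z ln A, so z = (ln S₂ − ln S₁)/(ln A₂ − ln A₁).
z = ln(17/11) / ln(308/47.5) = ln(1.545) / ln(6.484) = 0.4353 / 1.8694 = 0.2329

0.233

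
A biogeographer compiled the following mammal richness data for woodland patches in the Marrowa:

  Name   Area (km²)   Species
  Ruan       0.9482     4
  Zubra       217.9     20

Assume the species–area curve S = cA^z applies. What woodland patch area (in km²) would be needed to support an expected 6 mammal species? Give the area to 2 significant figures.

3.7 km²

z = ln(20/4) / ln(217.9/0.9482) = 1.6094 / 5.4372 = 0.2960
c = 4 / 0.9482^0.2960 = 4 / 0.9844 = 4.063
A = (6/4.063)^(1/0.2960) ⇒ ln A = ln(1.477)/0.2960 = 1.3166
A = e^1.3166 ≈ 3.731 km²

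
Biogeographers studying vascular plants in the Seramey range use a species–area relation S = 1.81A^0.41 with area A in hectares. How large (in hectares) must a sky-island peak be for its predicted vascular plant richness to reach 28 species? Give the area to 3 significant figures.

796 hectares

28 = 1.81 × A^0.41  ⇒  A^0.41 = 28/1.81 = 15.47
ln A = ln(15.47) / 0.41 = 2.7389 / 0.41 = 6.6802
A = e^6.6802 ≈ 796.5 hectares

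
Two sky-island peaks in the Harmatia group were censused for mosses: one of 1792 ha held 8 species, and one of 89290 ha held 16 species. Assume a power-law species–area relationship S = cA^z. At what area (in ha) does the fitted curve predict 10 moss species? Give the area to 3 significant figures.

z = ln(16/8) / ln(89290/1792) = 0.6931 / 3.9086 = 0.1773
c = 8 / 1792^0.1773 = 8 / 3.775 = 2.119
A = (10/2.119)^(1/0.1773) ⇒ ln A = ln(4.719)/0.1773 = 8.7494
A = e^8.7494 ≈ 6307 ha

6310 ha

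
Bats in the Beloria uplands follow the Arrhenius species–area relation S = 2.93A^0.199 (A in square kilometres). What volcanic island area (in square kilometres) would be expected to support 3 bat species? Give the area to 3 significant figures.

3 = 2.93 × A^0.199  ⇒  A^0.199 = 3/2.93 = 1.024
ln A = ln(1.024) / 0.199 = 0.0236 / 0.199 = 0.1186
A = e^0.1186 ≈ 1.126 square kilometres

1.13 square kilometres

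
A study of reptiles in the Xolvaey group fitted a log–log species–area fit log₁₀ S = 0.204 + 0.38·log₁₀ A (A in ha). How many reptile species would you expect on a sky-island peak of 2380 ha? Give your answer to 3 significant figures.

S = 1.6 × 2380^0.38
ln S = ln 1.6 + 0.38 × ln 2380 = 0.4697 + 0.38 × 7.7749 = 3.4242
S = e^3.4242 ≈ 30.7

30.7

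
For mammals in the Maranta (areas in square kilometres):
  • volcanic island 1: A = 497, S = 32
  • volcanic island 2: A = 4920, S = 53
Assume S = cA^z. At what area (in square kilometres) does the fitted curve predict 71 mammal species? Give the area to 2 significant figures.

19000 square kilometres

z = ln(53/32) / ln(4920/497) = 0.5046 / 2.2925 = 0.2201
c = 32 / 497^0.2201 = 32 / 3.921 = 8.16
A = (71/8.16)^(1/0.2201) ⇒ ln A = ln(8.701)/0.2201 = 9.8295
A = e^9.8295 ≈ 18574 square kilometres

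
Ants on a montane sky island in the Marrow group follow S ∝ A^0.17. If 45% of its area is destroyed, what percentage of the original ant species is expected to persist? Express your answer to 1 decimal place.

S_new/S_old = (A_new/A_old)^z = 0.55^0.17
= exp(0.17 × ln 0.55) = exp(0.17 × -0.5978) = exp(-0.1016) ≈ 0.9034

90.3%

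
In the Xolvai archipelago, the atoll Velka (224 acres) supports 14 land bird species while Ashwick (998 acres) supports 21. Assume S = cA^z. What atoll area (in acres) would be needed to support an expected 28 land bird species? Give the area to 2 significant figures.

2900 acres

z = ln(21/14) / ln(998/224) = 0.4055 / 1.4941 = 0.2714
c = 14 / 224^0.2714 = 14 / 4.343 = 3.223
A = (28/3.223)^(1/0.2714) ⇒ ln A = ln(8.686)/0.2714 = 7.9658
A = e^7.9658 ≈ 2881 acres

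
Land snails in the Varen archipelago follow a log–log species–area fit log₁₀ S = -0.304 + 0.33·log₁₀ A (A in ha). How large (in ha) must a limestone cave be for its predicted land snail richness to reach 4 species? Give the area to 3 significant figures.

4 = 0.4966 × A^0.33  ⇒  A^0.33 = 4/0.4966 = 8.055
ln A = ln(8.055) / 0.33 = 2.0863 / 0.33 = 6.3221
A = e^6.3221 ≈ 556.7 ha

557 ha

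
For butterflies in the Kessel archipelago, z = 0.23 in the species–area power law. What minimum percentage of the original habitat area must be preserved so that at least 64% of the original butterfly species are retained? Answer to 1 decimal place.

Need (A_new/A_old)^0.23 = 0.64, so A_new/A_old = 0.64^(1/0.23) = 0.64^4.348
ln(A_new/A_old) = ln 0.64 / 0.23 = -0.4463 / 0.23 = -1.9404
A_new/A_old = e^-1.9404 ≈ 0.1436

14.4%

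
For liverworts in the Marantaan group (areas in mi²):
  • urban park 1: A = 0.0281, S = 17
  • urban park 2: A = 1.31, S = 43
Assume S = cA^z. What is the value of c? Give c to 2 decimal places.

40.28

z = ln(S₂/S₁) / ln(A₂/A₁) = ln(43/17) / ln(1.31/0.0281) = 0.9280 / 3.8420 = 0.2415
c = S₁ / A₁^z = 17 / 0.0281^0.2415 = 17 / 0.422 = 40.28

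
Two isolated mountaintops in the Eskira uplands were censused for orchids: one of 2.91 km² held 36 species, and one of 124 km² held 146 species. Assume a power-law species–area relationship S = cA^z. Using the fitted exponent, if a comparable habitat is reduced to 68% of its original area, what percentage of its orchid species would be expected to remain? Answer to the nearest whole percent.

87%

z = ln(146/36) / ln(124/2.91) = 1.4001 / 3.7521 = 0.3731
S_new/S_old = (A_new/A_old)^z = 0.68^0.3731 = exp(0.3731 × -0.3857) = 0.866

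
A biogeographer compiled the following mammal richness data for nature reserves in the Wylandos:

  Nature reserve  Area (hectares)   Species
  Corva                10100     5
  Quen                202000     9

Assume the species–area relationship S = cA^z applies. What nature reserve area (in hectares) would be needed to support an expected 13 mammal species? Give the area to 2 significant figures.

z = ln(9/5) / ln(202000/10100) = 0.5878 / 2.9957 = 0.1962
c = 5 / 10100^0.1962 = 5 / 6.105 = 0.819
A = (13/0.819)^(1/0.1962) ⇒ ln A = ln(15.87)/0.1962 = 14.0902
A = e^14.0902 ≈ 1316097 hectares

1300000 hectares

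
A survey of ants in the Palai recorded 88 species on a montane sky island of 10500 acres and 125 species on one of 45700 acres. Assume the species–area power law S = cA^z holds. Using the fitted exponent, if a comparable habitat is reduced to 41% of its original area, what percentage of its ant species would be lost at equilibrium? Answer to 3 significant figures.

19.2%

z = ln(125/88) / ln(45700/10500) = 0.3510 / 1.4707 = 0.2386
S_new/S_old = (A_new/A_old)^z = 0.41^0.2386 = exp(0.2386 × -0.8916) = 0.8083
Fraction lost = 1 − 0.8083 = 0.1917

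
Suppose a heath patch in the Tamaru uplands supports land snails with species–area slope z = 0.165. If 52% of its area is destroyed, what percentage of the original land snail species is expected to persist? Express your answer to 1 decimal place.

S_new/S_old = (A_new/A_old)^z = 0.48^0.165
= exp(0.165 × ln 0.48) = exp(0.165 × -0.7340) = exp(-0.1211) ≈ 0.8859

88.6%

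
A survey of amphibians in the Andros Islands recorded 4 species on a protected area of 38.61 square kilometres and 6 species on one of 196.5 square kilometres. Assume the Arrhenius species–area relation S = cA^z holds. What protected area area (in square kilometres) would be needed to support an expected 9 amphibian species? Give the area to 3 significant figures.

z = ln(6/4) / ln(196.5/38.61) = 0.4055 / 1.6272 = 0.2492
c = 4 / 38.61^0.2492 = 4 / 2.485 = 1.609
A = (9/1.609)^(1/0.2492) ⇒ ln A = ln(5.592)/0.2492 = 6.9078
A = e^6.9078 ≈ 1000 square kilometres

1000 square kilometres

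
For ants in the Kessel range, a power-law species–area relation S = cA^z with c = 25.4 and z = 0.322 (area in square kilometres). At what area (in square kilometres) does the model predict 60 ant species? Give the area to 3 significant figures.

60 = 25.4 × A^0.322  ⇒  A^0.322 = 60/25.4 = 2.362
ln A = ln(2.362) / 0.322 = 0.8596 / 0.322 = 2.6696
A = e^2.6696 ≈ 14.43 square kilometres

14.4 square kilometres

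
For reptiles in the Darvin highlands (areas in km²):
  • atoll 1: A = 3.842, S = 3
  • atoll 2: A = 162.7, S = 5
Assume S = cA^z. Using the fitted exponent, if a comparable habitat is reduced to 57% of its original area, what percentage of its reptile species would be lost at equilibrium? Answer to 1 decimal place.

z = ln(5/3) / ln(162.7/3.842) = 0.5108 / 3.7459 = 0.1364
S_new/S_old = (A_new/A_old)^z = 0.57^0.1364 = exp(0.1364 × -0.5621) = 0.9262
Fraction lost = 1 − 0.9262 = 0.07379

7.4%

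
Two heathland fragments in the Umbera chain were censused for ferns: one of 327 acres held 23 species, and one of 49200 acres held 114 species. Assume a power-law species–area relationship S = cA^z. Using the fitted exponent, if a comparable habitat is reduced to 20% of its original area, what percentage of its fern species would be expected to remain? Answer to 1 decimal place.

z = ln(114/23) / ln(49200/327) = 1.6007 / 5.0137 = 0.3193
S_new/S_old = (A_new/A_old)^z = 0.2^0.3193 = exp(0.3193 × -1.6094) = 0.5982

59.8%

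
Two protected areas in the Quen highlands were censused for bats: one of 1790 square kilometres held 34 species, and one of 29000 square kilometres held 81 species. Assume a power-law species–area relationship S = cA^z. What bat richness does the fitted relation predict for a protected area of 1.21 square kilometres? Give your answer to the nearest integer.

z = ln(81/34) / ln(29000/1790) = 0.8681 / 2.7851 = 0.3117
c = 34 / 1790^0.3117 = 34 / 10.32 = 3.293
S₃ = 3.293 × 1.21^0.3117 = 3.293 × 1.061 ≈ 3.495

3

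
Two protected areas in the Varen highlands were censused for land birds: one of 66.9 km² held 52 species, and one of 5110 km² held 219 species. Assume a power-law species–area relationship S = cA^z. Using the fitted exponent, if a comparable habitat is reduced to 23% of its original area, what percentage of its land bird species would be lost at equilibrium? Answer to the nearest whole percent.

39%

z = ln(219/52) / ln(5110/66.9) = 1.4378 / 4.3358 = 0.3316
S_new/S_old = (A_new/A_old)^z = 0.23^0.3316 = exp(0.3316 × -1.4697) = 0.6142
Fraction lost = 1 − 0.6142 = 0.3858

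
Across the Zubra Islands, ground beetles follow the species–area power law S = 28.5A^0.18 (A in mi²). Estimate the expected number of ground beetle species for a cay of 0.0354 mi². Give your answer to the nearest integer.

16 species

S = 28.5 × 0.0354^0.18
ln S = ln 28.5 + 0.18 × ln 0.0354 = 3.3499 + 0.18 × -3.3410 = 2.7485
S = e^2.7485 ≈ 15.62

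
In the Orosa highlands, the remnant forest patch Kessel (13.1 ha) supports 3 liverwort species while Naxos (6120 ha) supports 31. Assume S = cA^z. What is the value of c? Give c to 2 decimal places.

z = ln(S₂/S₁) / ln(A₂/A₁) = ln(31/3) / ln(6120/13.1) = 2.3354 / 6.1467 = 0.3799
c = S₁ / A₁^z = 3 / 13.1^0.3799 = 3 / 2.658 = 1.129

1.13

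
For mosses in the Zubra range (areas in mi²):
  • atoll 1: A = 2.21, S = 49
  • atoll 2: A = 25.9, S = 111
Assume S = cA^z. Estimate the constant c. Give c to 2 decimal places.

z = ln(S₂/S₁) / ln(A₂/A₁) = ln(111/49) / ln(25.9/2.21) = 0.8177 / 2.4613 = 0.3322
c = S₁ / A₁^z = 49 / 2.21^0.3322 = 49 / 1.301 = 37.65

37.65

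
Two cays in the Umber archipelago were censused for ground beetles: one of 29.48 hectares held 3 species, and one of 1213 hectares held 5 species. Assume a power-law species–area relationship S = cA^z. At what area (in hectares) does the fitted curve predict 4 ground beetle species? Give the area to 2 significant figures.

240 hectares

z = ln(5/3) / ln(1213/29.48) = 0.5108 / 3.7171 = 0.1374
c = 3 / 29.48^0.1374 = 3 / 1.592 = 1.884
A = (4/1.884)^(1/0.1374) ⇒ ln A = ln(2.123)/0.1374 = 5.4771
A = e^5.4771 ≈ 239.2 hectares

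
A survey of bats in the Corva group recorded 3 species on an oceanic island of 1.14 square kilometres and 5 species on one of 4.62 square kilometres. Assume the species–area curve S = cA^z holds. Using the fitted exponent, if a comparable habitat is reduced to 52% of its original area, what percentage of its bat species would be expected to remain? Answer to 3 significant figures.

z = ln(5/3) / ln(4.62/1.14) = 0.5108 / 1.3994 = 0.3650
S_new/S_old = (A_new/A_old)^z = 0.52^0.3650 = exp(0.3650 × -0.6539) = 0.7876

78.8%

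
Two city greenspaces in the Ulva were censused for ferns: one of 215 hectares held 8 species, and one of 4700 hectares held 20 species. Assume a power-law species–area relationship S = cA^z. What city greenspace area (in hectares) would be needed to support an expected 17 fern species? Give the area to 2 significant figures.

z = ln(20/8) / ln(4700/215) = 0.9163 / 3.0847 = 0.2970
c = 8 / 215^0.2970 = 8 / 4.93 = 1.623
A = (17/1.623)^(1/0.2970) ⇒ ln A = ln(10.48)/0.2970 = 7.9082
A = e^7.9082 ≈ 2719 hectares

2700 hectares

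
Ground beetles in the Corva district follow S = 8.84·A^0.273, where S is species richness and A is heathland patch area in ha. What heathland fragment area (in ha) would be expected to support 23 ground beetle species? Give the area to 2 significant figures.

23 = 8.84 × A^0.273  ⇒  A^0.273 = 23/8.84 = 2.602
ln A = ln(2.602) / 0.273 = 0.9562 / 0.273 = 3.5026
A = e^3.5026 ≈ 33.2 ha

33 ha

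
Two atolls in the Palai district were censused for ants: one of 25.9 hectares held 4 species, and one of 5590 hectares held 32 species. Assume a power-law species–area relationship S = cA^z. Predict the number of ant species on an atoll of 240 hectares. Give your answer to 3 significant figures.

z = ln(32/4) / ln(5590/25.9) = 2.0794 / 5.3745 = 0.3869
c = 4 / 25.9^0.3869 = 4 / 3.522 = 1.136
S₃ = 1.136 × 240^0.3869 = 1.136 × 8.335 ≈ 9.466

9.47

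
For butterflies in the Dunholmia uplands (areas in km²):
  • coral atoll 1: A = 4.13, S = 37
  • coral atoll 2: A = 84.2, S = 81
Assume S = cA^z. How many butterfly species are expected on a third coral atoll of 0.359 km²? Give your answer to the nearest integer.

20

z = ln(81/37) / ln(84.2/4.13) = 0.7835 / 3.0149 = 0.2599
c = 37 / 4.13^0.2599 = 37 / 1.446 = 25.59
S₃ = 25.59 × 0.359^0.2599 = 25.59 × 0.7663 ≈ 19.61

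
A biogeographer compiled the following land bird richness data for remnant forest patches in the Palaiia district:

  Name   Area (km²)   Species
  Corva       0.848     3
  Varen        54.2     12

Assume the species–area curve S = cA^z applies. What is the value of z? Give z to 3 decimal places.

Taking logs: ln S = ln c + z ln A, so z = (ln S₂ − ln S₁)/(ln A₂ − ln A₁).
z = ln(12/3) / ln(54.2/0.848) = ln(4) / ln(63.92) = 1.3863 / 4.1576 = 0.3334

0.333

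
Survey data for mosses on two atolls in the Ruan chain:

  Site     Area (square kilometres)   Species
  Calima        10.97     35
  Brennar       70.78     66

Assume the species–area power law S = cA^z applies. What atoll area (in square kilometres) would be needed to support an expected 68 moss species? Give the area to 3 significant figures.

z = ln(66/35) / ln(70.78/10.97) = 0.6343 / 1.8644 = 0.3402
c = 35 / 10.97^0.3402 = 35 / 2.259 = 15.49
A = (68/15.49)^(1/0.3402) ⇒ ln A = ln(4.389)/0.3402 = 4.3473
A = e^4.3473 ≈ 77.27 square kilometres

77.3 square kilometres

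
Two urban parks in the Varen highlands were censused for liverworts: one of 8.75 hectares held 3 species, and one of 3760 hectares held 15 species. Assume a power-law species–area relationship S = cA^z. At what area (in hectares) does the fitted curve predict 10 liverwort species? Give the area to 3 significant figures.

816 hectares

z = ln(15/3) / ln(3760/8.75) = 1.6094 / 6.0631 = 0.2654
c = 3 / 8.75^0.2654 = 3 / 1.778 = 1.687
A = (10/1.687)^(1/0.2654) ⇒ ln A = ln(5.928)/0.2654 = 6.7047
A = e^6.7047 ≈ 816.2 hectares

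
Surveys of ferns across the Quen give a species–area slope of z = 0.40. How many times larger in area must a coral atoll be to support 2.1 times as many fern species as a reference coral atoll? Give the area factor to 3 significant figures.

(A₂/A₁)^0.4 = 2.1, so A₂/A₁ = 2.1^(1/0.4) = 2.1^2.5
ln(A₂/A₁) = ln 2.1 / 0.4 = 0.7419 / 0.4 = 1.8548
A₂/A₁ = e^1.8548 ≈ 6.391

6.39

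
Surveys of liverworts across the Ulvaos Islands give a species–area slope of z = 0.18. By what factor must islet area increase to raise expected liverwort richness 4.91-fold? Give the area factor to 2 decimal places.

6907.83

(A₂/A₁)^0.18 = 4.91, so A₂/A₁ = 4.91^(1/0.18) = 4.91^5.556
ln(A₂/A₁) = ln 4.91 / 0.18 = 1.5913 / 0.18 = 8.8404
A₂/A₁ = e^8.8404 ≈ 6908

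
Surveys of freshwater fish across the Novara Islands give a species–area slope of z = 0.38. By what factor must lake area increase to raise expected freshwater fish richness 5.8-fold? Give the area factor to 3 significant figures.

(A₂/A₁)^0.38 = 5.8, so A₂/A₁ = 5.8^(1/0.38) = 5.8^2.632
ln(A₂/A₁) = ln 5.8 / 0.38 = 1.7579 / 0.38 = 4.6259
A₂/A₁ = e^4.6259 ≈ 102.1

102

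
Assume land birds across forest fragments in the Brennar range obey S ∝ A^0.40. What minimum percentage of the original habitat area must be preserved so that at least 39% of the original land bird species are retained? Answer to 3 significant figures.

9.50%

Need (A_new/A_old)^0.4 = 0.39, so A_new/A_old = 0.39^(1/0.4) = 0.39^2.5
ln(A_new/A_old) = ln 0.39 / 0.4 = -0.9416 / 0.4 = -2.3540
A_new/A_old = e^-2.3540 ≈ 0.09499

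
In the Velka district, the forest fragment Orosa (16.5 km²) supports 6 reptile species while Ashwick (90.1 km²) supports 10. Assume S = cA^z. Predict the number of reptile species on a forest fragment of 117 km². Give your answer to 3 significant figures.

10.8

z = ln(10/6) / ln(90.1/16.5) = 0.5108 / 1.6976 = 0.3009
c = 6 / 16.5^0.3009 = 6 / 2.325 = 2.581
S₃ = 2.581 × 117^0.3009 = 2.581 × 4.191 ≈ 10.82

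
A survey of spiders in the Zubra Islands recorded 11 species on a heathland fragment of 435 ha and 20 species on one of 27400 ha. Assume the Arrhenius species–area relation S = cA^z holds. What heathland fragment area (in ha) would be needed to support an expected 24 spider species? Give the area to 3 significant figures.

z = ln(20/11) / ln(27400/435) = 0.5978 / 4.1430 = 0.1443
c = 11 / 435^0.1443 = 11 / 2.403 = 4.578
A = (24/4.578)^(1/0.1443) ⇒ ln A = ln(5.243)/0.1443 = 11.4818
A = e^11.4818 ≈ 96932 ha

96900 ha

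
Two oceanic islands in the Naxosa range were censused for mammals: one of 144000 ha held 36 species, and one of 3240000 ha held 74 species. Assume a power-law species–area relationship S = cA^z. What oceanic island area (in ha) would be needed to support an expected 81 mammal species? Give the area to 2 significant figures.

z = ln(74/36) / ln(3240000/144000) = 0.7205 / 3.1135 = 0.2314
c = 36 / 144000^0.2314 = 36 / 15.62 = 2.304
A = (81/2.304)^(1/0.2314) ⇒ ln A = ln(35.15)/0.2314 = 15.3816
A = e^15.3816 ≈ 4788069 ha

4800000 ha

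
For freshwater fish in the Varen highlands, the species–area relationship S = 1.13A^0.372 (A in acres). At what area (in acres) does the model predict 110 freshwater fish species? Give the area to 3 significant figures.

110 = 1.13 × A^0.372  ⇒  A^0.372 = 110/1.13 = 97.35
ln A = ln(97.35) / 0.372 = 4.5783 / 0.372 = 12.3072
A = e^12.3072 ≈ 221274 acres

221000 acres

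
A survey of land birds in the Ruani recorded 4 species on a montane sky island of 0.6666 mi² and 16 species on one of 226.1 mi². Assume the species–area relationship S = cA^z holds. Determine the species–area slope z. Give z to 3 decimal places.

Taking logs: ln S = ln c + z ln A, so z = (ln S₂ − ln S₁)/(ln A₂ − ln A₁).
z = ln(16/4) / ln(226.1/0.6666) = ln(4) / ln(339.2) = 1.3863 / 5.8265 = 0.2379

0.238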